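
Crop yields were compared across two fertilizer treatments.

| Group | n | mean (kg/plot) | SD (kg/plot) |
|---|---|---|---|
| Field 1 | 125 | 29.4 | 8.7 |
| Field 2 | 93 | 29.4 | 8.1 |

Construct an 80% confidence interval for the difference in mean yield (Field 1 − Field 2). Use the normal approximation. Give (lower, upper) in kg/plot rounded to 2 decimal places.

(-1.47, 1.47)

Standard errors of each mean: 8.7/√125 = 0.7782 and 8.1/√93 = 0.8399.
SE(x̄₁ − x̄₂) = √(0.7782² + 0.8399²) = 1.1450 for independent samples with unequal variances.
With z* = 1.282, the margin is 1.282 × 1.1450 = 1.4679.
x̄₁ − x̄₂ = 29.4 − 29.4 = 0.0000; the interval is 0.0000 ± 1.4679 = (-1.47, 1.47).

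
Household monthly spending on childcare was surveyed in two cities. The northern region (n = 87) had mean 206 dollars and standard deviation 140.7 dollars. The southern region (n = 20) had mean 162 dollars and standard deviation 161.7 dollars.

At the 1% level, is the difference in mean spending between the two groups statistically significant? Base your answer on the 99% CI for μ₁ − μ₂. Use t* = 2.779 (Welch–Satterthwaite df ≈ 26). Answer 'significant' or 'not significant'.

not significant

Standard errors of each mean: 140.7/√87 = 15.0846 and 161.7/√20 = 36.1572.
SE(x̄₁ − x̄₂) = √(15.0846² + 36.1572²) = 39.1777 for independent samples with unequal variances.
With t* = 2.779, the margin is 2.779 × 39.1777 = 108.8748.
x̄₁ − x̄₂ = 206 − 162 = 44.0000; the interval is 44.0000 ± 108.8748 = (-64.8748, 152.8748).
The interval (-64.8748, 152.8748) contains 0, so the difference is not significant.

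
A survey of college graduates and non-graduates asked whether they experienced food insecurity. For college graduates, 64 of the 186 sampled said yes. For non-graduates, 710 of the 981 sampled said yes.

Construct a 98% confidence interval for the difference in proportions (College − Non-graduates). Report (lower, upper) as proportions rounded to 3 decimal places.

(-0.467, -0.292)

Sample proportions: 64/186 = 0.3441, 710/981 = 0.7238.
Each SE is √(p̂(1−p̂)/n): √(0.3441·0.6559/186) = 0.03483 and √(0.7238·0.2762/981) = 0.01428.
SE(p̂₁ − p̂₂) = √(SE₁² + SE₂²) = √(0.0012131289 + 0.0002039184) = 0.03764, since the two samples are independent.
At 98% confidence z* = 2.326; margin = 2.326 × 0.03764 = 0.08755.
The difference is 0.3441 − 0.7238 = -0.3797, so the interval is -0.3797 ± 0.08755 = (-0.467, -0.292).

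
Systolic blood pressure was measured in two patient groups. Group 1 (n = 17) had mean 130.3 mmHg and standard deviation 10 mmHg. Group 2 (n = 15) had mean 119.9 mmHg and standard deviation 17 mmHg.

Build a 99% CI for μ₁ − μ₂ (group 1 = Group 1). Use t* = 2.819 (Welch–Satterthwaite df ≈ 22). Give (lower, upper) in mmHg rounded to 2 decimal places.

(-3.74, 24.54)

SE₁ = s₁/√n₁ = 10/√17 = 2.4254; SE₂ = 17/√15 = 4.3894.
Independent samples, unequal variances: SE_diff = √(SE₁² + SE₂²) = √(5.88256516 + 19.26683236) = 5.0149.
t* = 2.819, so margin of error = 2.819 × 5.0149 = 14.1370.
Difference in means = 130.3 − 119.9 = 10.4000.
10.4000 ± 14.1370 → (-3.74, 24.54).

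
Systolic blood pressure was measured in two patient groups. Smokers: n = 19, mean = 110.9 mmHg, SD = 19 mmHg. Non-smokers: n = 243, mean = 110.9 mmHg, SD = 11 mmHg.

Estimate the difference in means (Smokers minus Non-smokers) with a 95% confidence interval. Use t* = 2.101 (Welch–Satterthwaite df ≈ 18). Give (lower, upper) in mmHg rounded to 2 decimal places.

Standard errors of each mean: 19/√19 = 4.3589 and 11/√243 = 0.7057.
SE(x̄₁ − x̄₂) = √(4.3589² + 0.7057²) = 4.4157 for independent samples with unequal variances.
With t* = 2.101, the margin is 2.101 × 4.4157 = 9.2774.
x̄₁ − x̄₂ = 110.9 − 110.9 = 0.0000; the interval is 0.0000 ± 9.2774 = (-9.28, 9.28).

(-9.28, 9.28)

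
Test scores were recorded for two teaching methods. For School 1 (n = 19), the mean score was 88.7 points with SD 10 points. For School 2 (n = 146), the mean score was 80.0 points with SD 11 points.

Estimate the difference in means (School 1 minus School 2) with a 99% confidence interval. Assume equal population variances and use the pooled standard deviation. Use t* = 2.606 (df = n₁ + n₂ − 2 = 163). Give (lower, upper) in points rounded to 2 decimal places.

Pooled variance s_p² = [18·10² + 145·11²] / (19+146−2) = 118.6810, so s_p = 10.8941.
SE_diff = s_p·√(1/n₁ + 1/n₂) = 10.8941·√(1/19 + 1/146) = 2.6569.
t* = 2.606; margin = 2.606 × 2.6569 = 6.9239.
Difference = 88.7 − 80.0 = 8.7000.
8.7000 ± 6.9239 → (1.78, 15.62).

(1.78, 15.62)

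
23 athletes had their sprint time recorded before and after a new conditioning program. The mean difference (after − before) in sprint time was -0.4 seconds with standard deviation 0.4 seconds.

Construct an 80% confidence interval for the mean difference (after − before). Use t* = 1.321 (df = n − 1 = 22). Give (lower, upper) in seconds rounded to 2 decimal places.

(-0.51, -0.29)

This is a matched-pairs design, so SE = s_d/√n = 0.4/√23 = 0.0834.
Margin = 1.321 × 0.0834 = 0.1102; the interval is -0.4 ± 0.1102 = (-0.51, -0.29).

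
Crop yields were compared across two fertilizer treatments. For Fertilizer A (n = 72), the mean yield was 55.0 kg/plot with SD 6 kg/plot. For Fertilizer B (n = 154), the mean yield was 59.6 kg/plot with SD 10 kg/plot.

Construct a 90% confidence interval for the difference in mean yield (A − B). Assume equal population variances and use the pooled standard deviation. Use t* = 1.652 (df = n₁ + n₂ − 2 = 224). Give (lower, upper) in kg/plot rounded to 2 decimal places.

Pooled variance s_p² = [71·6² + 153·10²] / (72+154−2) = 79.7143, so s_p = 8.9283.
SE_diff = s_p·√(1/n₁ + 1/n₂) = 8.9283·√(1/72 + 1/154) = 1.2747.
t* = 1.652; margin = 1.652 × 1.2747 = 2.1058.
Difference = 55.0 − 59.6 = -4.6000.
-4.6000 ± 2.1058 → (-6.71, -2.49).

(-6.71, -2.49)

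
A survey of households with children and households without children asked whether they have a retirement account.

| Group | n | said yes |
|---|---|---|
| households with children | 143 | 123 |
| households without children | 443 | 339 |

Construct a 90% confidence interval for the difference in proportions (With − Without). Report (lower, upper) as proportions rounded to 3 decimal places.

Sample proportions: 123/143 = 0.8601, 339/443 = 0.7652.
Each SE is √(p̂(1−p̂)/n): √(0.8601·0.1399/143) = 0.02901 and √(0.7652·0.2348/443) = 0.02014.
SE(p̂₁ − p̂₂) = √(SE₁² + SE₂²) = √(0.0008415801 + 0.0004056196) = 0.03532, since the two samples are independent.
At 90% confidence z* = 1.645; margin = 1.645 × 0.03532 = 0.05810.
The difference is 0.8601 − 0.7652 = 0.0949, so the interval is 0.0949 ± 0.05810 = (0.037, 0.153).

(0.037, 0.153)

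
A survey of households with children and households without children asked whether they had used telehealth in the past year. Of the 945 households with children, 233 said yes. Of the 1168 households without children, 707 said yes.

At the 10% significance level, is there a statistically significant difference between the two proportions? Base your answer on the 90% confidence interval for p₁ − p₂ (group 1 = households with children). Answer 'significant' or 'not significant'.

Sample proportions: 233/945 = 0.2466, 707/1168 = 0.6053.
Each SE is √(p̂(1−p̂)/n): √(0.2466·0.7534/945) = 0.01402 and √(0.6053·0.3947/1168) = 0.01430.
SE(p̂₁ − p̂₂) = √(SE₁² + SE₂²) = √(0.0001965604 + 0.00020449) = 0.02003, since the two samples are independent.
At 90% confidence z* = 1.645; margin = 1.645 × 0.02003 = 0.03295.
The difference is 0.2466 − 0.6053 = -0.3587, so the interval is -0.3587 ± 0.03295 = (-0.39165, -0.32575).
The interval (-0.39165, -0.32575) does not contain 0, so the difference is significant.

significant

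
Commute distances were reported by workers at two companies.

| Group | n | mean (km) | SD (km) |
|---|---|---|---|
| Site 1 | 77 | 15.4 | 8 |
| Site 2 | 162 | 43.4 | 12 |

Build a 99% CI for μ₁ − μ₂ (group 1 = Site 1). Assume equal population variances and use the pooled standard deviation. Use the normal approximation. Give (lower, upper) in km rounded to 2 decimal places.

s_p = √[((n₁−1)s₁² + (n₂−1)s₂²)/(n₁+n₂−2)] = √[(76·8² + 161·12²)/237] = 10.8787.
SE = 10.8787·√(1/77 + 1/162) = 1.5058.
With z* = 2.576, margin = 2.576 × 1.5058 = 3.8789.
x̄₁ − x̄₂ = 15.4 − 43.4 = -28.0000; interval -28.0000 ± 3.8789 = (-31.88, -24.12).

(-31.88, -24.12)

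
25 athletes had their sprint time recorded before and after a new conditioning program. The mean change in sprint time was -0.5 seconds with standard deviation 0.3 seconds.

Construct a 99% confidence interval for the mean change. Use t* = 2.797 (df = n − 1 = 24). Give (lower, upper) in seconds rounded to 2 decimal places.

(-0.67, -0.33)

This is a matched-pairs design, so SE = s_d/√n = 0.3/√25 = 0.0600.
Margin = 2.797 × 0.0600 = 0.1678; the interval is -0.5 ± 0.1678 = (-0.67, -0.33).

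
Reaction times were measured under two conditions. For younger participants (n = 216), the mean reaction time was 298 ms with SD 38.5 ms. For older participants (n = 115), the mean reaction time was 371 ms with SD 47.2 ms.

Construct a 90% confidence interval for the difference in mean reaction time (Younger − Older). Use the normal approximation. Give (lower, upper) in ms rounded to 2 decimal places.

(-81.43, -64.57)

Per-group SEs: s₁/√n₁ = 38.5/√216 = 2.6196, s₂/√n₂ = 47.2/√115 = 4.4014.
Unpooled SE of the difference: √(6.86230416 + 19.37232196) = 5.1220.
Margin of error = z* · SE = 1.645 × 5.1220 = 8.4257.
x̄₁ − x̄₂ = 298 − 371 = -73.0000.
CI: -73.0000 ± 8.4257 = (-81.43, -64.57).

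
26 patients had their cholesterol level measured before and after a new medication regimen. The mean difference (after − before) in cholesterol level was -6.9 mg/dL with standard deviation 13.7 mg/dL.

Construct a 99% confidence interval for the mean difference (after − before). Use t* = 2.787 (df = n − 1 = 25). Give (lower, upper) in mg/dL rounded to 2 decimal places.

Paired design: SE = s_d/√n = 13.7/√26 = 2.6868.
t* = 2.787; margin of error = 2.787 × 2.6868 = 7.4881.
-6.9 ± 7.4881 → (-14.39, 0.59).

(-14.39, 0.59)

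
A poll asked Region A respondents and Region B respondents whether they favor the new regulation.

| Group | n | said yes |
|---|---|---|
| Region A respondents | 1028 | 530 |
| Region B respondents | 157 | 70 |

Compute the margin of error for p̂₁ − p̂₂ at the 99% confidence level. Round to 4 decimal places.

0.1098

p̂₁ = 530/1028 = 0.5156 and p̂₂ = 70/157 = 0.4459.
SE₁ = √(p̂₁(1−p̂₁)/n₁) = √(0.5156·0.4844/1028) = 0.01559; SE₂ = √(0.4459·0.5541/157) = 0.03967.
Independent samples: SE of the difference = √(SE₁² + SE₂²) = √(0.0002430481 + 0.0015737089) = 0.04262.
z* for 99% confidence is 2.576, so the margin of error is 2.576 × 0.04262 = 0.10979.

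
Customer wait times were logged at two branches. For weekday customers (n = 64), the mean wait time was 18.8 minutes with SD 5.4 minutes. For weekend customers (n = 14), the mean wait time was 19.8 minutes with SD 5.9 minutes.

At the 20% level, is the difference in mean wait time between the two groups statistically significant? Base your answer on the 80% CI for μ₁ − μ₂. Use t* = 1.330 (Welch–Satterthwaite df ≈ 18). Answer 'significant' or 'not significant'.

Per-group SEs: s₁/√n₁ = 5.4/√64 = 0.6750, s₂/√n₂ = 5.9/√14 = 1.5768.
Unpooled SE of the difference: √(0.455625 + 2.48629824) = 1.7152.
Margin of error = t* · SE = 1.330 × 1.7152 = 2.2812.
x̄₁ − x̄₂ = 18.8 − 19.8 = -1.0000.
CI: -1.0000 ± 2.2812 = (-3.2812, 1.2812).
The interval (-3.2812, 1.2812) contains 0, so the difference is not significant.

not significant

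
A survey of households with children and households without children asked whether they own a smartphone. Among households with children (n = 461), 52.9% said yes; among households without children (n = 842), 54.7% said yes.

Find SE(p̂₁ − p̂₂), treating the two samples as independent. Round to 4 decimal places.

0.0289

Each SE is √(p̂(1−p̂)/n): √(0.5290·0.4710/461) = 0.02325 and √(0.5470·0.4530/842) = 0.01715.
SE(p̂₁ − p̂₂) = √(SE₁² + SE₂²) = √(0.0005405625 + 0.0002941225) = 0.02889, since the two samples are independent.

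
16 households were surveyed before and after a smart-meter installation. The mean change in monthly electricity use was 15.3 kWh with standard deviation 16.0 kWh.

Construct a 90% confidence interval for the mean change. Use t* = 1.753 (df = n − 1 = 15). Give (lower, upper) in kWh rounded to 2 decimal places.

This is a matched-pairs design, so SE = s_d/√n = 16.0/√16 = 4.0000.
Margin = 1.753 × 4.0000 = 7.0120; the interval is 15.3 ± 7.0120 = (8.29, 22.31).

(8.29, 22.31)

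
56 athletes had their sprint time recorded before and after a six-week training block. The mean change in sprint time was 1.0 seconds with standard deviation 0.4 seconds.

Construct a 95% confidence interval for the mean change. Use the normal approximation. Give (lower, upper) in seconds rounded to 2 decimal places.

This is a matched-pairs design, so SE = s_d/√n = 0.4/√56 = 0.0535.
Margin = 1.960 × 0.0535 = 0.1049; the interval is 1.0 ± 0.1049 = (0.90, 1.10).

(0.90, 1.10)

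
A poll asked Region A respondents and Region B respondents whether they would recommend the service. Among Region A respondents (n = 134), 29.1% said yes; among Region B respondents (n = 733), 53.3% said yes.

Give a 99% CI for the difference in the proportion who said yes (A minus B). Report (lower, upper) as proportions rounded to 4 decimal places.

(-0.3537, -0.1303)

The two standard errors are √(0.2910×0.7090/134) = 0.03924 and √(0.5330×0.4670/733) = 0.01843.
Because the samples are independent, SE_diff = √(0.03924² + 0.01843²) = 0.04335.
Using z* = 2.576 for 99%, ME = 2.576 × 0.04335 = 0.11167.
p̂₁ − p̂₂ = -0.2420; interval -0.2420 ± 0.11167 gives (-0.3537, -0.1303).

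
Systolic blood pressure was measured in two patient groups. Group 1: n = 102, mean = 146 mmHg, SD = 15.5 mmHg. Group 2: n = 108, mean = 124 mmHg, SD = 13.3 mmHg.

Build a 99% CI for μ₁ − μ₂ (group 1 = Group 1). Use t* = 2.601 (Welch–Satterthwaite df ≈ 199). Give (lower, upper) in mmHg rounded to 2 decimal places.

(16.80, 27.20)

SE₁ = s₁/√n₁ = 15.5/√102 = 1.5347; SE₂ = 13.3/√108 = 1.2798.
Independent samples, unequal variances: SE_diff = √(SE₁² + SE₂²) = √(2.35530409 + 1.63788804) = 1.9983.
t* = 2.601, so margin of error = 2.601 × 1.9983 = 5.1976.
Difference in means = 146 − 124 = 22.0000.
22.0000 ± 5.1976 → (16.80, 27.20).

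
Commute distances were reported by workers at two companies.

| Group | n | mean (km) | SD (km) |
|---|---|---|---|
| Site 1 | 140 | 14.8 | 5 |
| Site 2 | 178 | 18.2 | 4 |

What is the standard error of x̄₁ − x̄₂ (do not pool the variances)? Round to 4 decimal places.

0.5181

Per-group SEs: s₁/√n₁ = 5/√140 = 0.4226, s₂/√n₂ = 4/√178 = 0.2998.
Unpooled SE of the difference: √(0.17859076 + 0.08988004) = 0.5181.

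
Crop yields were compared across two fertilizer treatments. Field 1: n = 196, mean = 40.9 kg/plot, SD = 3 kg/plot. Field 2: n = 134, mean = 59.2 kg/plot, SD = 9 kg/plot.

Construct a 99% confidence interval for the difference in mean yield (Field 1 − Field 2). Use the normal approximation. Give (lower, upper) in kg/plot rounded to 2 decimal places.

Standard errors of each mean: 3/√196 = 0.2143 and 9/√134 = 0.7775.
SE(x̄₁ − x̄₂) = √(0.2143² + 0.7775²) = 0.8065 for independent samples with unequal variances.
With z* = 2.576, the margin is 2.576 × 0.8065 = 2.0775.
x̄₁ − x̄₂ = 40.9 − 59.2 = -18.3000; the interval is -18.3000 ± 2.0775 = (-20.38, -16.22).

(-20.38, -16.22)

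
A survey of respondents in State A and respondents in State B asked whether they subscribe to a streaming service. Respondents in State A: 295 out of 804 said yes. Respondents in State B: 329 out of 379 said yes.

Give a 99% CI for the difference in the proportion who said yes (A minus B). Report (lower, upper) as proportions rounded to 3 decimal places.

(-0.564, -0.439)

Sample proportions: 295/804 = 0.3669, 329/379 = 0.8681.
Each SE is √(p̂(1−p̂)/n): √(0.3669·0.6331/804) = 0.01700 and √(0.8681·0.1319/379) = 0.01738.
SE(p̂₁ − p̂₂) = √(SE₁² + SE₂²) = √(0.000289 + 0.0003020644) = 0.02431, since the two samples are independent.
At 99% confidence z* = 2.576; margin = 2.576 × 0.02431 = 0.06262.
The difference is 0.3669 − 0.8681 = -0.5012, so the interval is -0.5012 ± 0.06262 = (-0.564, -0.439).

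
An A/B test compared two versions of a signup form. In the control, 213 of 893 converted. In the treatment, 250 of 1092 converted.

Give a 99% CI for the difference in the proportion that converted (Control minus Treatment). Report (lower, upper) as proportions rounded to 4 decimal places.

Sample proportions: 213/893 = 0.2385, 250/1092 = 0.2289.
Each SE is √(p̂(1−p̂)/n): √(0.2385·0.7615/893) = 0.01426 and √(0.2289·0.7711/1092) = 0.01271.
SE(p̂₁ − p̂₂) = √(SE₁² + SE₂²) = √(0.0002033476 + 0.0001615441) = 0.01910, since the two samples are independent.
At 99% confidence z* = 2.576; margin = 2.576 × 0.01910 = 0.04920.
The difference is 0.2385 − 0.2289 = 0.0096, so the interval is 0.0096 ± 0.04920 = (-0.0396, 0.0588).

(-0.0396, 0.0588)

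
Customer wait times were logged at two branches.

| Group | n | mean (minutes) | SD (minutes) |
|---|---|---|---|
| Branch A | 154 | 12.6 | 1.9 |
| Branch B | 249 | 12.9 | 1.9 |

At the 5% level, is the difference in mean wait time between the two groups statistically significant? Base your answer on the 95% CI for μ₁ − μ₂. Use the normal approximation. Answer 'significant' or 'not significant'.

Standard errors of each mean: 1.9/√154 = 0.1531 and 1.9/√249 = 0.1204.
SE(x̄₁ − x̄₂) = √(0.1531² + 0.1204²) = 0.1948 for independent samples with unequal variances.
With z* = 1.960, the margin is 1.960 × 0.1948 = 0.3818.
x̄₁ − x̄₂ = 12.6 − 12.9 = -0.3000; the interval is -0.3000 ± 0.3818 = (-0.6818, 0.0818).
The interval (-0.6818, 0.0818) contains 0, so the difference is not significant.

not significant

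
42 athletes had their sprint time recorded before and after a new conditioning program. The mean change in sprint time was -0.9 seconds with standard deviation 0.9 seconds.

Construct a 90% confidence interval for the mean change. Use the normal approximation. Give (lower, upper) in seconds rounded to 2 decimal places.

This is a matched-pairs design, so SE = s_d/√n = 0.9/√42 = 0.1389.
Margin = 1.645 × 0.1389 = 0.2285; the interval is -0.9 ± 0.2285 = (-1.13, -0.67).

(-1.13, -0.67)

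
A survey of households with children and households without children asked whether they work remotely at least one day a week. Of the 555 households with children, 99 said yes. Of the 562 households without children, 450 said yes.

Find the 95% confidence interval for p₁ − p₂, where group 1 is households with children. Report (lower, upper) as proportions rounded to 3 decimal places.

(-0.668, -0.576)

Sample proportions: 99/555 = 0.1784, 450/562 = 0.8007.
Each SE is √(p̂(1−p̂)/n): √(0.1784·0.8216/555) = 0.01625 and √(0.8007·0.1993/562) = 0.01685.
SE(p̂₁ − p̂₂) = √(SE₁² + SE₂²) = √(0.0002640625 + 0.0002839225) = 0.02341, since the two samples are independent.
At 95% confidence z* = 1.960; margin = 1.960 × 0.02341 = 0.04588.
The difference is 0.1784 − 0.8007 = -0.6223, so the interval is -0.6223 ± 0.04588 = (-0.668, -0.576).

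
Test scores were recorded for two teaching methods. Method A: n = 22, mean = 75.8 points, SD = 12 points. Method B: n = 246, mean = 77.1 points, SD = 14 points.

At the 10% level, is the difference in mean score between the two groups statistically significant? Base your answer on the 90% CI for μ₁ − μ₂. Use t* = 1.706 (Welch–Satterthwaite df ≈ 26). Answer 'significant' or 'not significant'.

Standard errors of each mean: 12/√22 = 2.5584 and 14/√246 = 0.8926.
SE(x̄₁ − x̄₂) = √(2.5584² + 0.8926²) = 2.7096 for independent samples with unequal variances.
With t* = 1.706, the margin is 1.706 × 2.7096 = 4.6226.
x̄₁ − x̄₂ = 75.8 − 77.1 = -1.3000; the interval is -1.3000 ± 4.6226 = (-5.9226, 3.3226).
The interval (-5.9226, 3.3226) contains 0, so the difference is not significant.

not significant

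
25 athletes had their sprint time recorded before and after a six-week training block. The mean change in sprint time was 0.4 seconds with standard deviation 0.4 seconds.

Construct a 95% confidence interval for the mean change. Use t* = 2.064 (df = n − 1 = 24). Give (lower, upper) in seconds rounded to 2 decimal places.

(0.23, 0.57)

Paired design: SE = s_d/√n = 0.4/√25 = 0.0800.
t* = 2.064; margin of error = 2.064 × 0.0800 = 0.1651.
0.4 ± 0.1651 → (0.23, 0.57).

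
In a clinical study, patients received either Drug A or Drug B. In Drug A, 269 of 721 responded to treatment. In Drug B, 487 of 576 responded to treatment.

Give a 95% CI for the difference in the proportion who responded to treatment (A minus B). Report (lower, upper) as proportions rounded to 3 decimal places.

(-0.518, -0.426)

Sample proportions: 269/721 = 0.3731, 487/576 = 0.8455.
Each SE is √(p̂(1−p̂)/n): √(0.3731·0.6269/721) = 0.01801 and √(0.8455·0.1545/576) = 0.01506.
SE(p̂₁ − p̂₂) = √(SE₁² + SE₂²) = √(0.0003243601 + 0.0002268036) = 0.02348, since the two samples are independent.
At 95% confidence z* = 1.960; margin = 1.960 × 0.02348 = 0.04602.
The difference is 0.3731 − 0.8455 = -0.4724, so the interval is -0.4724 ± 0.04602 = (-0.518, -0.426).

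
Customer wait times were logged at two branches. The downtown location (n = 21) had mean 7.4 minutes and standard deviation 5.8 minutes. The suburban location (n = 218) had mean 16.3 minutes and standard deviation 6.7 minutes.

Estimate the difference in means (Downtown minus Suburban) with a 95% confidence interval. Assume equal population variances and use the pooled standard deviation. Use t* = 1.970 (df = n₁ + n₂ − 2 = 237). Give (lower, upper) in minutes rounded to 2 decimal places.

(-11.88, -5.92)

Pooled variance s_p² = [20·5.8² + 217·6.7²] / (21+218−2) = 43.9406, so s_p = 6.6288.
SE_diff = s_p·√(1/n₁ + 1/n₂) = 6.6288·√(1/21 + 1/218) = 1.5146.
t* = 1.970; margin = 1.970 × 1.5146 = 2.9838.
Difference = 7.4 − 16.3 = -8.9000.
-8.9000 ± 2.9838 → (-11.88, -5.92).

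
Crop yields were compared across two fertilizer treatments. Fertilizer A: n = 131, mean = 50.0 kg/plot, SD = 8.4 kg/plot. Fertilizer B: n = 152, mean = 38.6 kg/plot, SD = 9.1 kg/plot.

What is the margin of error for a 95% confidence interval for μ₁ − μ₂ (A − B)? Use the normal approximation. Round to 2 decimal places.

Per-group SEs: s₁/√n₁ = 8.4/√131 = 0.7339, s₂/√n₂ = 9.1/√152 = 0.7381.
Unpooled SE of the difference: √(0.53860921 + 0.54479161) = 1.0409.
Margin of error = z* · SE = 1.960 × 1.0409 = 2.0402.

2.04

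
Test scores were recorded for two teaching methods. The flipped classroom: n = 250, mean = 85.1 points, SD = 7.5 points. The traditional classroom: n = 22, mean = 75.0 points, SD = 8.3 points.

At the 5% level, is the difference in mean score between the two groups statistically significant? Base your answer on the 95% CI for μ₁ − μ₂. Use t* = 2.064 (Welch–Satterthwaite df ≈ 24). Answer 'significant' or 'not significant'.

Standard errors of each mean: 7.5/√250 = 0.4743 and 8.3/√22 = 1.7696.
SE(x̄₁ − x̄₂) = √(0.4743² + 1.7696²) = 1.8321 for independent samples with unequal variances.
With t* = 2.064, the margin is 2.064 × 1.8321 = 3.7815.
x̄₁ − x̄₂ = 85.1 − 75.0 = 10.1000; the interval is 10.1000 ± 3.7815 = (6.3185, 13.8815).
The interval (6.3185, 13.8815) does not contain 0, so the difference is significant.

significant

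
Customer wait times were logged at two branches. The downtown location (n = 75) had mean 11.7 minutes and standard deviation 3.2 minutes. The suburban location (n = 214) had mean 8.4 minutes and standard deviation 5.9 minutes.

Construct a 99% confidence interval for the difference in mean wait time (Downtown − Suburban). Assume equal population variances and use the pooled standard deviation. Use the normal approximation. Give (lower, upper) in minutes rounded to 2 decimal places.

(1.46, 5.14)

s_p = √[((n₁−1)s₁² + (n₂−1)s₂²)/(n₁+n₂−2)] = √[(74·3.2² + 213·5.9²)/287] = 5.3362.
SE = 5.3362·√(1/75 + 1/214) = 0.7161.
With z* = 2.576, margin = 2.576 × 0.7161 = 1.8447.
x̄₁ − x̄₂ = 11.7 − 8.4 = 3.3000; interval 3.3000 ± 1.8447 = (1.46, 5.14).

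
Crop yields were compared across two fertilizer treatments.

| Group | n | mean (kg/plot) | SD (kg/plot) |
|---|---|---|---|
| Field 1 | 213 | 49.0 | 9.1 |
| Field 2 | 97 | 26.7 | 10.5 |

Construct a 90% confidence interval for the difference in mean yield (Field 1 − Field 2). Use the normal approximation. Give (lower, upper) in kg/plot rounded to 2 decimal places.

(20.27, 24.33)

SE₁ = s₁/√n₁ = 9.1/√213 = 0.6235; SE₂ = 10.5/√97 = 1.0661.
Independent samples, unequal variances: SE_diff = √(SE₁² + SE₂²) = √(0.38875225 + 1.13656921) = 1.2350.
z* = 1.645, so margin of error = 1.645 × 1.2350 = 2.0316.
Difference in means = 49.0 − 26.7 = 22.3000.
22.3000 ± 2.0316 → (20.27, 24.33).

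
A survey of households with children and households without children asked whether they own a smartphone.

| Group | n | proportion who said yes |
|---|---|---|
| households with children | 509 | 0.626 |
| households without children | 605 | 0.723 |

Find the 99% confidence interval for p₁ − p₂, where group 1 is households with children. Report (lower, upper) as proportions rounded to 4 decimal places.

(-0.1694, -0.0246)

Each SE is √(p̂(1−p̂)/n): √(0.6260·0.3740/509) = 0.02145 and √(0.7230·0.2770/605) = 0.01819.
SE(p̂₁ − p̂₂) = √(SE₁² + SE₂²) = √(0.0004601025 + 0.0003308761) = 0.02812, since the two samples are independent.
At 99% confidence z* = 2.576; margin = 2.576 × 0.02812 = 0.07244.
The difference is 0.6260 − 0.7230 = -0.0970, so the interval is -0.0970 ± 0.07244 = (-0.1694, -0.0246).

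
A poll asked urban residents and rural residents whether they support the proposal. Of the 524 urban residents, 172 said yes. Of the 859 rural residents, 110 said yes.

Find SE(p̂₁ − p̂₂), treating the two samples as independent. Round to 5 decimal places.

Sample proportions: 172/524 = 0.3282, 110/859 = 0.1281.
Each SE is √(p̂(1−p̂)/n): √(0.3282·0.6718/524) = 0.02051 and √(0.1281·0.8719/859) = 0.01140.
SE(p̂₁ − p̂₂) = √(SE₁² + SE₂²) = √(0.0004206601 + 0.00012996) = 0.02347, since the two samples are independent.

0.02347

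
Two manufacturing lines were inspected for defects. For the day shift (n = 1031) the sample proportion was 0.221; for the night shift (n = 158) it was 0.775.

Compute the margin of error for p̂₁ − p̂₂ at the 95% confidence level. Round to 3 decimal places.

0.070

Each SE is √(p̂(1−p̂)/n): √(0.2210·0.7790/1031) = 0.01292 and √(0.7750·0.2250/158) = 0.03322.
SE(p̂₁ − p̂₂) = √(SE₁² + SE₂²) = √(0.0001669264 + 0.0011035684) = 0.03564, since the two samples are independent.
At 95% confidence z* = 1.960; margin = 1.960 × 0.03564 = 0.06985.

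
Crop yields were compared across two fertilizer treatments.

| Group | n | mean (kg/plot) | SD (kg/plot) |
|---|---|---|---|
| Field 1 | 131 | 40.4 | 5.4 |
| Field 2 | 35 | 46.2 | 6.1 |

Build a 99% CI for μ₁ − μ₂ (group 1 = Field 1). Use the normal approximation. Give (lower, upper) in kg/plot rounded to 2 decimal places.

Standard errors of each mean: 5.4/√131 = 0.4718 and 6.1/√35 = 1.0311.
SE(x̄₁ − x̄₂) = √(0.4718² + 1.0311²) = 1.1339 for independent samples with unequal variances.
With z* = 2.576, the margin is 2.576 × 1.1339 = 2.9209.
x̄₁ − x̄₂ = 40.4 − 46.2 = -5.8000; the interval is -5.8000 ± 2.9209 = (-8.72, -2.88).

(-8.72, -2.88)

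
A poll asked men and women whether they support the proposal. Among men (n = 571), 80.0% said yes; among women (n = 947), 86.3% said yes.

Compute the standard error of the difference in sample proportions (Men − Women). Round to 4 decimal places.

The two standard errors are √(0.8000×0.2000/571) = 0.01674 and √(0.8630×0.1370/947) = 0.01117.
Because the samples are independent, SE_diff = √(0.01674² + 0.01117²) = 0.02012.

0.0201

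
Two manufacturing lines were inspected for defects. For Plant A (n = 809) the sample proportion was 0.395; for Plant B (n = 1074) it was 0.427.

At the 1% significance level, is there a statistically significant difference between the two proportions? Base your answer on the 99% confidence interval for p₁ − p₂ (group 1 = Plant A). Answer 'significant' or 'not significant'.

SE₁ = √(p̂₁(1−p̂₁)/n₁) = √(0.3950·0.6050/809) = 0.01719; SE₂ = √(0.4270·0.5730/1074) = 0.01509.
Independent samples: SE of the difference = √(SE₁² + SE₂²) = √(0.0002954961 + 0.0002277081) = 0.02287.
z* for 99% confidence is 2.576, so the margin of error is 2.576 × 0.02287 = 0.05891.
Point estimate p̂₁ − p̂₂ = 0.3950 − 0.4270 = -0.0320.
-0.0320 ± 0.05891 → (-0.09091, 0.02691).
The interval (-0.09091, 0.02691) contains 0, so the difference is not significant.

not significant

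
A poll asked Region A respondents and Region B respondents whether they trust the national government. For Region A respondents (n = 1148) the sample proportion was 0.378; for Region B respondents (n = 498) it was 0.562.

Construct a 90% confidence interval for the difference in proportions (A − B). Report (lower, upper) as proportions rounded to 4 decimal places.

SE₁ = √(p̂₁(1−p̂₁)/n₁) = √(0.3780·0.6220/1148) = 0.01431; SE₂ = √(0.5620·0.4380/498) = 0.02223.
Independent samples: SE of the difference = √(SE₁² + SE₂²) = √(0.0002047761 + 0.0004941729) = 0.02644.
z* for 90% confidence is 1.645, so the margin of error is 1.645 × 0.02644 = 0.04349.
Point estimate p̂₁ − p̂₂ = 0.3780 − 0.5620 = -0.1840.
-0.1840 ± 0.04349 → (-0.2275, -0.1405).

(-0.2275, -0.1405)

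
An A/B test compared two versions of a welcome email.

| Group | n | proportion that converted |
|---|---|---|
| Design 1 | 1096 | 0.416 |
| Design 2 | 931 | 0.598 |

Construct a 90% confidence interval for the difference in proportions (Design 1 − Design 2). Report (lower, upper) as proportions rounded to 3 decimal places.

(-0.218, -0.146)

Each SE is √(p̂(1−p̂)/n): √(0.4160·0.5840/1096) = 0.01489 and √(0.5980·0.4020/931) = 0.01607.
SE(p̂₁ − p̂₂) = √(SE₁² + SE₂²) = √(0.0002217121 + 0.0002582449) = 0.02191, since the two samples are independent.
At 90% confidence z* = 1.645; margin = 1.645 × 0.02191 = 0.03604.
The difference is 0.4160 − 0.5980 = -0.1820, so the interval is -0.1820 ± 0.03604 = (-0.218, -0.146).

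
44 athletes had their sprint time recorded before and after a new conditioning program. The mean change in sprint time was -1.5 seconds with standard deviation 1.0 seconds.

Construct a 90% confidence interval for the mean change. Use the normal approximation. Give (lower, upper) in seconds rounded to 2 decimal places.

(-1.75, -1.25)

Paired design: SE = s_d/√n = 1.0/√44 = 0.1508.
z* = 1.645; margin of error = 1.645 × 0.1508 = 0.2481.
-1.5 ± 0.2481 → (-1.75, -1.25).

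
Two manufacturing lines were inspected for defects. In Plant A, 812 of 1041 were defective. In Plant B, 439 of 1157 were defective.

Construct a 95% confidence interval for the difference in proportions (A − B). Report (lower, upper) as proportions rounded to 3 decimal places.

p̂₁ = 812/1041 = 0.7800 and p̂₂ = 439/1157 = 0.3794.
SE₁ = √(p̂₁(1−p̂₁)/n₁) = √(0.7800·0.2200/1041) = 0.01284; SE₂ = √(0.3794·0.6206/1157) = 0.01427.
Independent samples: SE of the difference = √(SE₁² + SE₂²) = √(0.0001648656 + 0.0002036329) = 0.01920.
z* for 95% confidence is 1.960, so the margin of error is 1.960 × 0.01920 = 0.03763.
Point estimate p̂₁ − p̂₂ = 0.7800 − 0.3794 = 0.4006.
0.4006 ± 0.03763 → (0.363, 0.438).

(0.363, 0.438)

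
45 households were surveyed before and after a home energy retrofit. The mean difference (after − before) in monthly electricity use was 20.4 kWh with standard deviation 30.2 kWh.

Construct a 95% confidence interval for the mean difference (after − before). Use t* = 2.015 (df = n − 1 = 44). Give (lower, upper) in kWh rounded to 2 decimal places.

This is a matched-pairs design, so SE = s_d/√n = 30.2/√45 = 4.5020.
Margin = 2.015 × 4.5020 = 9.0715; the interval is 20.4 ± 9.0715 = (11.33, 29.47).

(11.33, 29.47)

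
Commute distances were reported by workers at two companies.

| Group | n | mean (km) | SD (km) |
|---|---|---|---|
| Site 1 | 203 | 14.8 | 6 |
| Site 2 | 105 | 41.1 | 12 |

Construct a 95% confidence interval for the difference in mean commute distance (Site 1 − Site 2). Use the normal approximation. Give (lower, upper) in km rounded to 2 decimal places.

Standard errors of each mean: 6/√203 = 0.4211 and 12/√105 = 1.1711.
SE(x̄₁ − x̄₂) = √(0.4211² + 1.1711²) = 1.2445 for independent samples with unequal variances.
With z* = 1.960, the margin is 1.960 × 1.2445 = 2.4392.
x̄₁ − x̄₂ = 14.8 − 41.1 = -26.3000; the interval is -26.3000 ± 2.4392 = (-28.74, -23.86).

(-28.74, -23.86)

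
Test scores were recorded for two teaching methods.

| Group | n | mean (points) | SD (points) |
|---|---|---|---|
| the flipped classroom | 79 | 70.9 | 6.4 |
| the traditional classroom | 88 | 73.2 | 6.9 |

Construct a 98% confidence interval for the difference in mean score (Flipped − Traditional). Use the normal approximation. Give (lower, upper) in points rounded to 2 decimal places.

SE₁ = s₁/√n₁ = 6.4/√79 = 0.7201; SE₂ = 6.9/√88 = 0.7355.
Independent samples, unequal variances: SE_diff = √(SE₁² + SE₂²) = √(0.51854401 + 0.54096025) = 1.0293.
z* = 2.326, so margin of error = 2.326 × 1.0293 = 2.3942.
Difference in means = 70.9 − 73.2 = -2.3000.
-2.3000 ± 2.3942 → (-4.69, 0.09).

(-4.69, 0.09)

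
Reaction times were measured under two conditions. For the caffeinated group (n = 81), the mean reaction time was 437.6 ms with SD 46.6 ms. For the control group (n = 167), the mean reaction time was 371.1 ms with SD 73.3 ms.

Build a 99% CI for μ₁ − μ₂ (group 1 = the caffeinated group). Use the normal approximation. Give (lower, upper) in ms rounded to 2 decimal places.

Standard errors of each mean: 46.6/√81 = 5.1778 and 73.3/√167 = 5.6721.
SE(x̄₁ − x̄₂) = √(5.1778² + 5.6721²) = 7.6800 for independent samples with unequal variances.
With z* = 2.576, the margin is 2.576 × 7.6800 = 19.7837.
x̄₁ − x̄₂ = 437.6 − 371.1 = 66.5000; the interval is 66.5000 ± 19.7837 = (46.72, 86.28).

(46.72, 86.28)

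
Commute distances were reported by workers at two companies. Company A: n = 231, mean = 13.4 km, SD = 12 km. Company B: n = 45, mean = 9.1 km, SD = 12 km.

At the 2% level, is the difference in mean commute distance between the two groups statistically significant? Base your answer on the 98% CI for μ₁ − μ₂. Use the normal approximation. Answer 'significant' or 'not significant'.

SE₁ = s₁/√n₁ = 12/√231 = 0.7895; SE₂ = 12/√45 = 1.7889.
Independent samples, unequal variances: SE_diff = √(SE₁² + SE₂²) = √(0.62331025 + 3.20016321) = 1.9554.
z* = 2.326, so margin of error = 2.326 × 1.9554 = 4.5483.
Difference in means = 13.4 − 9.1 = 4.3000.
4.3000 ± 4.5483 → (-0.2483, 8.8483).
The interval (-0.2483, 8.8483) contains 0, so the difference is not significant.

not significant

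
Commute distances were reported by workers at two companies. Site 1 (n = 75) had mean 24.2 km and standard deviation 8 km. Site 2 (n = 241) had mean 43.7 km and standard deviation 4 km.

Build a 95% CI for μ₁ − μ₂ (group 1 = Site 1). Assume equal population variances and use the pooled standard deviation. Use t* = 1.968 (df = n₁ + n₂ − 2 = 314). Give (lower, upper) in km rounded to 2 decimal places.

s_p = √[((n₁−1)s₁² + (n₂−1)s₂²)/(n₁+n₂−2)] = √[(74·8² + 240·4²)/314] = 5.2261.
SE = 5.2261·√(1/75 + 1/241) = 0.6910.
With t* = 1.968, margin = 1.968 × 0.6910 = 1.3599.
x̄₁ − x̄₂ = 24.2 − 43.7 = -19.5000; interval -19.5000 ± 1.3599 = (-20.86, -18.14).

(-20.86, -18.14)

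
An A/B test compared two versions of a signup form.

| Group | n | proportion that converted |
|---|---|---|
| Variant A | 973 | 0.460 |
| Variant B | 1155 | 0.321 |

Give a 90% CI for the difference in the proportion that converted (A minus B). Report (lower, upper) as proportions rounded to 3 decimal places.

(0.104, 0.174)

The two standard errors are √(0.4600×0.5400/973) = 0.01598 and √(0.3210×0.6790/1155) = 0.01374.
Because the samples are independent, SE_diff = √(0.01598² + 0.01374²) = 0.02107.
Using z* = 1.645 for 90%, ME = 1.645 × 0.02107 = 0.03466.
p̂₁ − p̂₂ = 0.1390; interval 0.1390 ± 0.03466 gives (0.104, 0.174).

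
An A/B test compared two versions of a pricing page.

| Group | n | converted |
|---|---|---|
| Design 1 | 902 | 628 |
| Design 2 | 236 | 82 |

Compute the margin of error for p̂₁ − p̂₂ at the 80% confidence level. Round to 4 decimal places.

Sample proportions: 628/902 = 0.6962, 82/236 = 0.3475.
Each SE is √(p̂(1−p̂)/n): √(0.6962·0.3038/902) = 0.01531 and √(0.3475·0.6525/236) = 0.03100.
SE(p̂₁ − p̂₂) = √(SE₁² + SE₂²) = √(0.0002343961 + 0.000961) = 0.03457, since the two samples are independent.
At 80% confidence z* = 1.282; margin = 1.282 × 0.03457 = 0.04432.

0.0443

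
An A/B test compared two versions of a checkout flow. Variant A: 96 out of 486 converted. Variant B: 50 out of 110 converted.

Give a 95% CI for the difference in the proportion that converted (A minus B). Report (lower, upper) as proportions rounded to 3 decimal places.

(-0.357, -0.157)

Sample proportions: 96/486 = 0.1975, 50/110 = 0.4545.
Each SE is √(p̂(1−p̂)/n): √(0.1975·0.8025/486) = 0.01806 and √(0.4545·0.5455/110) = 0.04748.
SE(p̂₁ − p̂₂) = √(SE₁² + SE₂²) = √(0.0003261636 + 0.0022543504) = 0.05080, since the two samples are independent.
At 95% confidence z* = 1.960; margin = 1.960 × 0.05080 = 0.09957.
The difference is 0.1975 − 0.4545 = -0.2570, so the interval is -0.2570 ± 0.09957 = (-0.357, -0.157).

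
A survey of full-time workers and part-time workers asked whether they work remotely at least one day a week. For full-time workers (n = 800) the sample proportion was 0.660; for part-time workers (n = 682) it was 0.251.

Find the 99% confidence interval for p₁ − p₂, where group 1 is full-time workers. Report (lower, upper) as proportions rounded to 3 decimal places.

(0.348, 0.470)

SE₁ = √(p̂₁(1−p̂₁)/n₁) = √(0.6600·0.3400/800) = 0.01675; SE₂ = √(0.2510·0.7490/682) = 0.01660.
Independent samples: SE of the difference = √(SE₁² + SE₂²) = √(0.0002805625 + 0.00027556) = 0.02358.
z* for 99% confidence is 2.576, so the margin of error is 2.576 × 0.02358 = 0.06074.
Point estimate p̂₁ − p̂₂ = 0.6600 − 0.2510 = 0.4090.
0.4090 ± 0.06074 → (0.348, 0.470).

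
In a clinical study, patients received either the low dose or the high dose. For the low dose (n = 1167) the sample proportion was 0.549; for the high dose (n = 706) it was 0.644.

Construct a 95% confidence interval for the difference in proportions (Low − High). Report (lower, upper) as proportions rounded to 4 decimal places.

Each SE is √(p̂(1−p̂)/n): √(0.5490·0.4510/1167) = 0.01457 and √(0.6440·0.3560/706) = 0.01802.
SE(p̂₁ − p̂₂) = √(SE₁² + SE₂²) = √(0.0002122849 + 0.0003247204) = 0.02317, since the two samples are independent.
At 95% confidence z* = 1.960; margin = 1.960 × 0.02317 = 0.04541.
The difference is 0.5490 − 0.6440 = -0.0950, so the interval is -0.0950 ± 0.04541 = (-0.1404, -0.0496).

(-0.1404, -0.0496)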